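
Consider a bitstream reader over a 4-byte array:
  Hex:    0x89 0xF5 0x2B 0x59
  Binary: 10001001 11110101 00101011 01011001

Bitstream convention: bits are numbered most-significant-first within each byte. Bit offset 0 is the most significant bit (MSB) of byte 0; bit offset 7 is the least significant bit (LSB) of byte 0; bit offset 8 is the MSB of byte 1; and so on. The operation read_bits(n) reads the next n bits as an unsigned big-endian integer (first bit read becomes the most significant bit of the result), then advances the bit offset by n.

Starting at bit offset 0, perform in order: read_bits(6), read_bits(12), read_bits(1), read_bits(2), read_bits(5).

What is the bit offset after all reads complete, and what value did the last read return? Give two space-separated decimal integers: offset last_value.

Read 1: bits[0:6] width=6 -> value=34 (bin 100010); offset now 6 = byte 0 bit 6; 26 bits remain
Read 2: bits[6:18] width=12 -> value=2004 (bin 011111010100); offset now 18 = byte 2 bit 2; 14 bits remain
Read 3: bits[18:19] width=1 -> value=1 (bin 1); offset now 19 = byte 2 bit 3; 13 bits remain
Read 4: bits[19:21] width=2 -> value=1 (bin 01); offset now 21 = byte 2 bit 5; 11 bits remain
Read 5: bits[21:26] width=5 -> value=13 (bin 01101); offset now 26 = byte 3 bit 2; 6 bits remain

Answer: 26 13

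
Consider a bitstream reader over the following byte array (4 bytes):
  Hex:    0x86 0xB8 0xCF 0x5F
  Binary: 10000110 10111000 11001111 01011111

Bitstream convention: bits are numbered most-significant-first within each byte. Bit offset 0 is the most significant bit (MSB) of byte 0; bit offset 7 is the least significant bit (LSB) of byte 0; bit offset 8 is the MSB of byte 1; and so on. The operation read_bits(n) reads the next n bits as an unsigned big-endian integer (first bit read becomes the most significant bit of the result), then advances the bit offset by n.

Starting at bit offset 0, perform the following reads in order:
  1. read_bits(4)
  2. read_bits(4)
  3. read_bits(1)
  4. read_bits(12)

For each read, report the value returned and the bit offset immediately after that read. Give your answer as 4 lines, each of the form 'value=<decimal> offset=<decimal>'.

Read 1: bits[0:4] width=4 -> value=8 (bin 1000); offset now 4 = byte 0 bit 4; 28 bits remain
Read 2: bits[4:8] width=4 -> value=6 (bin 0110); offset now 8 = byte 1 bit 0; 24 bits remain
Read 3: bits[8:9] width=1 -> value=1 (bin 1); offset now 9 = byte 1 bit 1; 23 bits remain
Read 4: bits[9:21] width=12 -> value=1817 (bin 011100011001); offset now 21 = byte 2 bit 5; 11 bits remain

Answer: value=8 offset=4
value=6 offset=8
value=1 offset=9
value=1817 offset=21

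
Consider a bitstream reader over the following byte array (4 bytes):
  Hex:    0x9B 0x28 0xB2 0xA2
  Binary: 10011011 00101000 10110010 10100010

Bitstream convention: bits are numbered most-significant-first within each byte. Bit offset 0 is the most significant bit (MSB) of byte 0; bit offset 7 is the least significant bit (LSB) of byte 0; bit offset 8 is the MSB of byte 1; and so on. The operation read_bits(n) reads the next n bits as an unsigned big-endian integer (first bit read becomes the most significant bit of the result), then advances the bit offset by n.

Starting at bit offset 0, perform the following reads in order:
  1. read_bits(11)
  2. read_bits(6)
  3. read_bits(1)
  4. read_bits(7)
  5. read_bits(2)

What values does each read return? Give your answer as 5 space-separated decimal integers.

Answer: 1241 17 0 101 1

Derivation:
Read 1: bits[0:11] width=11 -> value=1241 (bin 10011011001); offset now 11 = byte 1 bit 3; 21 bits remain
Read 2: bits[11:17] width=6 -> value=17 (bin 010001); offset now 17 = byte 2 bit 1; 15 bits remain
Read 3: bits[17:18] width=1 -> value=0 (bin 0); offset now 18 = byte 2 bit 2; 14 bits remain
Read 4: bits[18:25] width=7 -> value=101 (bin 1100101); offset now 25 = byte 3 bit 1; 7 bits remain
Read 5: bits[25:27] width=2 -> value=1 (bin 01); offset now 27 = byte 3 bit 3; 5 bits remain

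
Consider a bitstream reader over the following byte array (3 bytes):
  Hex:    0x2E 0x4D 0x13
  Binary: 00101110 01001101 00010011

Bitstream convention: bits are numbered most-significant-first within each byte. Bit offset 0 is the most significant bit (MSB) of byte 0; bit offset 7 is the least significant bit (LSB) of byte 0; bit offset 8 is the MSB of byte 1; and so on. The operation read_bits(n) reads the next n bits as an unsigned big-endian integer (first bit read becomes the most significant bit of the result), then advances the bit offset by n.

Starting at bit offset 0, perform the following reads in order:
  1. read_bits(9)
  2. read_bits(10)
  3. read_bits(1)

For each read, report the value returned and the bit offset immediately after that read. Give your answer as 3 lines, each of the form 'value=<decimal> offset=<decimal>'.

Answer: value=92 offset=9
value=616 offset=19
value=1 offset=20

Derivation:
Read 1: bits[0:9] width=9 -> value=92 (bin 001011100); offset now 9 = byte 1 bit 1; 15 bits remain
Read 2: bits[9:19] width=10 -> value=616 (bin 1001101000); offset now 19 = byte 2 bit 3; 5 bits remain
Read 3: bits[19:20] width=1 -> value=1 (bin 1); offset now 20 = byte 2 bit 4; 4 bits remain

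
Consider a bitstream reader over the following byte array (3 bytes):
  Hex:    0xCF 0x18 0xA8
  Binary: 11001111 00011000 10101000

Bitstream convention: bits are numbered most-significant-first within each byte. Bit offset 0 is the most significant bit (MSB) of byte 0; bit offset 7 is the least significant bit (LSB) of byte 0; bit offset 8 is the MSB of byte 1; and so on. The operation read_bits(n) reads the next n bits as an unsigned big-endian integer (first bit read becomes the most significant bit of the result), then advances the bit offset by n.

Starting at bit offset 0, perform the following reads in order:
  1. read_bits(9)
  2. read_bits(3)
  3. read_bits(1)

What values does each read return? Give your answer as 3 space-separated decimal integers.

Answer: 414 1 1

Derivation:
Read 1: bits[0:9] width=9 -> value=414 (bin 110011110); offset now 9 = byte 1 bit 1; 15 bits remain
Read 2: bits[9:12] width=3 -> value=1 (bin 001); offset now 12 = byte 1 bit 4; 12 bits remain
Read 3: bits[12:13] width=1 -> value=1 (bin 1); offset now 13 = byte 1 bit 5; 11 bits remain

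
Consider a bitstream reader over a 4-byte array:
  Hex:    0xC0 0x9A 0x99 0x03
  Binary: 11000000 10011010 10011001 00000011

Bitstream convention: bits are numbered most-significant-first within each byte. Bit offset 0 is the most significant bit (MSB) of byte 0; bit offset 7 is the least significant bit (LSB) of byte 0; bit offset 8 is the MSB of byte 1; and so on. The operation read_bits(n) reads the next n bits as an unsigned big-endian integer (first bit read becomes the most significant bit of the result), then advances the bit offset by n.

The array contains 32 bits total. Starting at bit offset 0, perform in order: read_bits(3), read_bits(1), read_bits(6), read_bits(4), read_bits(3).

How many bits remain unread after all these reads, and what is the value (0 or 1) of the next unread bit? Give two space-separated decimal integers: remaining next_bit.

Read 1: bits[0:3] width=3 -> value=6 (bin 110); offset now 3 = byte 0 bit 3; 29 bits remain
Read 2: bits[3:4] width=1 -> value=0 (bin 0); offset now 4 = byte 0 bit 4; 28 bits remain
Read 3: bits[4:10] width=6 -> value=2 (bin 000010); offset now 10 = byte 1 bit 2; 22 bits remain
Read 4: bits[10:14] width=4 -> value=6 (bin 0110); offset now 14 = byte 1 bit 6; 18 bits remain
Read 5: bits[14:17] width=3 -> value=5 (bin 101); offset now 17 = byte 2 bit 1; 15 bits remain

Answer: 15 0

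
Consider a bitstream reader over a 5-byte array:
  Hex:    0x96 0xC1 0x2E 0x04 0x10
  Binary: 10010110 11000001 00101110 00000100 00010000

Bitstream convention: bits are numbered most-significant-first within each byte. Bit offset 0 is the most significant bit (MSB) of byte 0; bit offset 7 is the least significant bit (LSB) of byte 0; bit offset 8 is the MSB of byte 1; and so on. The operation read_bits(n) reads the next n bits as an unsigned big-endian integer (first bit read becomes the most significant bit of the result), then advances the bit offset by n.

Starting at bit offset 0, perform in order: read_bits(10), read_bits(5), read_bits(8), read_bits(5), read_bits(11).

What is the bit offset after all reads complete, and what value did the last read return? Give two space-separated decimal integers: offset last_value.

Answer: 39 520

Derivation:
Read 1: bits[0:10] width=10 -> value=603 (bin 1001011011); offset now 10 = byte 1 bit 2; 30 bits remain
Read 2: bits[10:15] width=5 -> value=0 (bin 00000); offset now 15 = byte 1 bit 7; 25 bits remain
Read 3: bits[15:23] width=8 -> value=151 (bin 10010111); offset now 23 = byte 2 bit 7; 17 bits remain
Read 4: bits[23:28] width=5 -> value=0 (bin 00000); offset now 28 = byte 3 bit 4; 12 bits remain
Read 5: bits[28:39] width=11 -> value=520 (bin 01000001000); offset now 39 = byte 4 bit 7; 1 bits remain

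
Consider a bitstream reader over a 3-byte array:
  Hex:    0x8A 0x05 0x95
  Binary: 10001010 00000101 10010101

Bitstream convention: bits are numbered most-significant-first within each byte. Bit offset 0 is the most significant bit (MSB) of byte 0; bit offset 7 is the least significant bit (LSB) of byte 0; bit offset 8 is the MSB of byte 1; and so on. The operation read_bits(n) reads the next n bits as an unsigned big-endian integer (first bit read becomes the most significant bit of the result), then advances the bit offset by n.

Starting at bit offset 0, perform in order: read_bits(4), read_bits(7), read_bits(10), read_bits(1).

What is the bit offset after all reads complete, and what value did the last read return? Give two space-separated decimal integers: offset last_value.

Answer: 22 1

Derivation:
Read 1: bits[0:4] width=4 -> value=8 (bin 1000); offset now 4 = byte 0 bit 4; 20 bits remain
Read 2: bits[4:11] width=7 -> value=80 (bin 1010000); offset now 11 = byte 1 bit 3; 13 bits remain
Read 3: bits[11:21] width=10 -> value=178 (bin 0010110010); offset now 21 = byte 2 bit 5; 3 bits remain
Read 4: bits[21:22] width=1 -> value=1 (bin 1); offset now 22 = byte 2 bit 6; 2 bits remain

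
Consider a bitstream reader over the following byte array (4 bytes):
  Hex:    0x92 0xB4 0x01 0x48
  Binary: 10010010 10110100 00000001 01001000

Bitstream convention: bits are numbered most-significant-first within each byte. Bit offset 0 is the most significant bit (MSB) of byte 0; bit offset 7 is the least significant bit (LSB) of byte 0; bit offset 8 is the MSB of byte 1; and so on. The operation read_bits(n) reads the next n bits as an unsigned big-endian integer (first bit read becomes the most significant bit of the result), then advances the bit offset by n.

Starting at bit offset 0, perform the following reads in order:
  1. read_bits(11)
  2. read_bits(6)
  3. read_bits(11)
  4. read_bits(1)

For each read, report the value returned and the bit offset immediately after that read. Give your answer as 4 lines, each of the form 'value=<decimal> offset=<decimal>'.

Answer: value=1173 offset=11
value=40 offset=17
value=20 offset=28
value=1 offset=29

Derivation:
Read 1: bits[0:11] width=11 -> value=1173 (bin 10010010101); offset now 11 = byte 1 bit 3; 21 bits remain
Read 2: bits[11:17] width=6 -> value=40 (bin 101000); offset now 17 = byte 2 bit 1; 15 bits remain
Read 3: bits[17:28] width=11 -> value=20 (bin 00000010100); offset now 28 = byte 3 bit 4; 4 bits remain
Read 4: bits[28:29] width=1 -> value=1 (bin 1); offset now 29 = byte 3 bit 5; 3 bits remain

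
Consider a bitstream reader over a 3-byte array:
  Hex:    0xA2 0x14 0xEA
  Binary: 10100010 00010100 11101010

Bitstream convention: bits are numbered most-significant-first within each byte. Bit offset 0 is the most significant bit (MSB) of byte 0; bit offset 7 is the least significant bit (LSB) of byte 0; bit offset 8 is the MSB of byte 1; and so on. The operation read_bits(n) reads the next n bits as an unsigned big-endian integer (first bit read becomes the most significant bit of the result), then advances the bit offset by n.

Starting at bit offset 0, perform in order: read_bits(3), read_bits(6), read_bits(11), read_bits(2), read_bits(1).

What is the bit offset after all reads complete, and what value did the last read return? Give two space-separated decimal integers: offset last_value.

Read 1: bits[0:3] width=3 -> value=5 (bin 101); offset now 3 = byte 0 bit 3; 21 bits remain
Read 2: bits[3:9] width=6 -> value=4 (bin 000100); offset now 9 = byte 1 bit 1; 15 bits remain
Read 3: bits[9:20] width=11 -> value=334 (bin 00101001110); offset now 20 = byte 2 bit 4; 4 bits remain
Read 4: bits[20:22] width=2 -> value=2 (bin 10); offset now 22 = byte 2 bit 6; 2 bits remain
Read 5: bits[22:23] width=1 -> value=1 (bin 1); offset now 23 = byte 2 bit 7; 1 bits remain

Answer: 23 1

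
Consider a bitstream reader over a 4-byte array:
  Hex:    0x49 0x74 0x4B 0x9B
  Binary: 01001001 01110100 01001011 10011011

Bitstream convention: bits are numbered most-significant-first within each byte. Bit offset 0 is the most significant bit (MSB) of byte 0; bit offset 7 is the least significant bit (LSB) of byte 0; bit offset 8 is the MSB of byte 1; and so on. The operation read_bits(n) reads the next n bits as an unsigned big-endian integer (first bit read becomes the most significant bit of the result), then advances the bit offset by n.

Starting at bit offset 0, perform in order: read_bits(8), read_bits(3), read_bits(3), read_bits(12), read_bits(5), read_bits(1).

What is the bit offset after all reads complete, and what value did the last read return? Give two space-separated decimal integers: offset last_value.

Answer: 32 1

Derivation:
Read 1: bits[0:8] width=8 -> value=73 (bin 01001001); offset now 8 = byte 1 bit 0; 24 bits remain
Read 2: bits[8:11] width=3 -> value=3 (bin 011); offset now 11 = byte 1 bit 3; 21 bits remain
Read 3: bits[11:14] width=3 -> value=5 (bin 101); offset now 14 = byte 1 bit 6; 18 bits remain
Read 4: bits[14:26] width=12 -> value=302 (bin 000100101110); offset now 26 = byte 3 bit 2; 6 bits remain
Read 5: bits[26:31] width=5 -> value=13 (bin 01101); offset now 31 = byte 3 bit 7; 1 bits remain
Read 6: bits[31:32] width=1 -> value=1 (bin 1); offset now 32 = byte 4 bit 0; 0 bits remain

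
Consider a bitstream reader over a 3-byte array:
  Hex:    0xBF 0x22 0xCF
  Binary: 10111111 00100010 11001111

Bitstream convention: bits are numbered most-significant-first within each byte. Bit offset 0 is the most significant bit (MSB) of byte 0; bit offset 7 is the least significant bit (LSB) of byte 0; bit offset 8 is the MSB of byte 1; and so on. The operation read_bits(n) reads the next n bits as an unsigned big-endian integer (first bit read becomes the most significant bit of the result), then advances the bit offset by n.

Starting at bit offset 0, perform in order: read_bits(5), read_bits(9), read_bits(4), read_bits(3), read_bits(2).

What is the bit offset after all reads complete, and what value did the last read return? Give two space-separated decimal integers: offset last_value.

Answer: 23 3

Derivation:
Read 1: bits[0:5] width=5 -> value=23 (bin 10111); offset now 5 = byte 0 bit 5; 19 bits remain
Read 2: bits[5:14] width=9 -> value=456 (bin 111001000); offset now 14 = byte 1 bit 6; 10 bits remain
Read 3: bits[14:18] width=4 -> value=11 (bin 1011); offset now 18 = byte 2 bit 2; 6 bits remain
Read 4: bits[18:21] width=3 -> value=1 (bin 001); offset now 21 = byte 2 bit 5; 3 bits remain
Read 5: bits[21:23] width=2 -> value=3 (bin 11); offset now 23 = byte 2 bit 7; 1 bits remain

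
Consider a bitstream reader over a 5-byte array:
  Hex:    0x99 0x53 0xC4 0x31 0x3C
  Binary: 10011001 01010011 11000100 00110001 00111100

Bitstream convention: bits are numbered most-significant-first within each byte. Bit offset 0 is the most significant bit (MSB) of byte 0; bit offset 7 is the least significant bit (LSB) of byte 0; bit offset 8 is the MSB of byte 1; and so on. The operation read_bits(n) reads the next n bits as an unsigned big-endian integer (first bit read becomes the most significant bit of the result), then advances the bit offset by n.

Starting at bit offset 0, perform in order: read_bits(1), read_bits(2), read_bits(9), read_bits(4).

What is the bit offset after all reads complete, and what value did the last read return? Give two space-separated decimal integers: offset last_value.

Answer: 16 3

Derivation:
Read 1: bits[0:1] width=1 -> value=1 (bin 1); offset now 1 = byte 0 bit 1; 39 bits remain
Read 2: bits[1:3] width=2 -> value=0 (bin 00); offset now 3 = byte 0 bit 3; 37 bits remain
Read 3: bits[3:12] width=9 -> value=405 (bin 110010101); offset now 12 = byte 1 bit 4; 28 bits remain
Read 4: bits[12:16] width=4 -> value=3 (bin 0011); offset now 16 = byte 2 bit 0; 24 bits remain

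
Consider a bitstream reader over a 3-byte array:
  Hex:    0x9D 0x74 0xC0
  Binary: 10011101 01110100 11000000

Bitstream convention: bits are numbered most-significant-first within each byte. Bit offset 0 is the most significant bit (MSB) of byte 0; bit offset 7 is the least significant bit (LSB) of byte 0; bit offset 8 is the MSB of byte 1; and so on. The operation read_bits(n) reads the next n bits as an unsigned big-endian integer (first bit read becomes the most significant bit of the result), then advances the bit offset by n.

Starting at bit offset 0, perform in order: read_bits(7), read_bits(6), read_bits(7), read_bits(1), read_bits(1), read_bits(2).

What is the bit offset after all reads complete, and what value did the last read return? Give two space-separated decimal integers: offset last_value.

Answer: 24 0

Derivation:
Read 1: bits[0:7] width=7 -> value=78 (bin 1001110); offset now 7 = byte 0 bit 7; 17 bits remain
Read 2: bits[7:13] width=6 -> value=46 (bin 101110); offset now 13 = byte 1 bit 5; 11 bits remain
Read 3: bits[13:20] width=7 -> value=76 (bin 1001100); offset now 20 = byte 2 bit 4; 4 bits remain
Read 4: bits[20:21] width=1 -> value=0 (bin 0); offset now 21 = byte 2 bit 5; 3 bits remain
Read 5: bits[21:22] width=1 -> value=0 (bin 0); offset now 22 = byte 2 bit 6; 2 bits remain
Read 6: bits[22:24] width=2 -> value=0 (bin 00); offset now 24 = byte 3 bit 0; 0 bits remain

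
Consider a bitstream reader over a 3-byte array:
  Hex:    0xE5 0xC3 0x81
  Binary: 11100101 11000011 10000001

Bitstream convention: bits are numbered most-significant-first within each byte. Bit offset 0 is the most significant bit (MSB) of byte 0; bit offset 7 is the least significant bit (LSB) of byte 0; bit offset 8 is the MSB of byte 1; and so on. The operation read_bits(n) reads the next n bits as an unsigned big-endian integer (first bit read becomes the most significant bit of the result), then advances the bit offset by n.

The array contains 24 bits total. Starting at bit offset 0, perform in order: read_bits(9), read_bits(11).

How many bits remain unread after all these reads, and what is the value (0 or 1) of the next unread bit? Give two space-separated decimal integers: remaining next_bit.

Answer: 4 0

Derivation:
Read 1: bits[0:9] width=9 -> value=459 (bin 111001011); offset now 9 = byte 1 bit 1; 15 bits remain
Read 2: bits[9:20] width=11 -> value=1080 (bin 10000111000); offset now 20 = byte 2 bit 4; 4 bits remain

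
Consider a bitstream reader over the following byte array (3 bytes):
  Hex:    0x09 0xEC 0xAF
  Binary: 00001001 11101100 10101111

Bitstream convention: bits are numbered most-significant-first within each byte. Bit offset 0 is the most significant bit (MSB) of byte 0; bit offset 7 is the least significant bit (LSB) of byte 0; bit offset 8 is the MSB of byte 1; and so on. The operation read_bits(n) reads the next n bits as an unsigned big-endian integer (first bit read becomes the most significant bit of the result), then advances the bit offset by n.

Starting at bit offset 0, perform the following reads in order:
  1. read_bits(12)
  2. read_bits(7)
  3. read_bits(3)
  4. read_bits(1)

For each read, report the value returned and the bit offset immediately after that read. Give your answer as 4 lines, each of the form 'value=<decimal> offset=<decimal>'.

Answer: value=158 offset=12
value=101 offset=19
value=3 offset=22
value=1 offset=23

Derivation:
Read 1: bits[0:12] width=12 -> value=158 (bin 000010011110); offset now 12 = byte 1 bit 4; 12 bits remain
Read 2: bits[12:19] width=7 -> value=101 (bin 1100101); offset now 19 = byte 2 bit 3; 5 bits remain
Read 3: bits[19:22] width=3 -> value=3 (bin 011); offset now 22 = byte 2 bit 6; 2 bits remain
Read 4: bits[22:23] width=1 -> value=1 (bin 1); offset now 23 = byte 2 bit 7; 1 bits remain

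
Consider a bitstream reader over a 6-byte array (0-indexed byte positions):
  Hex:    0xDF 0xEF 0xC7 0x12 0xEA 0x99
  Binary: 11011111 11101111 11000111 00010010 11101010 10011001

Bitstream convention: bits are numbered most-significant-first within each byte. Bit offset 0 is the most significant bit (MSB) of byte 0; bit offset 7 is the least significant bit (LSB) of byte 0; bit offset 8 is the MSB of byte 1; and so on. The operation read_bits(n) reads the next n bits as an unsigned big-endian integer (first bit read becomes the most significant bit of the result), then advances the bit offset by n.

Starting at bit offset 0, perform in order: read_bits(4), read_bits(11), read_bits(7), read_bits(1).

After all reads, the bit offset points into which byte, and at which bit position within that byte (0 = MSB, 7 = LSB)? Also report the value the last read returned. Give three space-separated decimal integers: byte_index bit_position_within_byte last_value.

Answer: 2 7 1

Derivation:
Read 1: bits[0:4] width=4 -> value=13 (bin 1101); offset now 4 = byte 0 bit 4; 44 bits remain
Read 2: bits[4:15] width=11 -> value=2039 (bin 11111110111); offset now 15 = byte 1 bit 7; 33 bits remain
Read 3: bits[15:22] width=7 -> value=113 (bin 1110001); offset now 22 = byte 2 bit 6; 26 bits remain
Read 4: bits[22:23] width=1 -> value=1 (bin 1); offset now 23 = byte 2 bit 7; 25 bits remain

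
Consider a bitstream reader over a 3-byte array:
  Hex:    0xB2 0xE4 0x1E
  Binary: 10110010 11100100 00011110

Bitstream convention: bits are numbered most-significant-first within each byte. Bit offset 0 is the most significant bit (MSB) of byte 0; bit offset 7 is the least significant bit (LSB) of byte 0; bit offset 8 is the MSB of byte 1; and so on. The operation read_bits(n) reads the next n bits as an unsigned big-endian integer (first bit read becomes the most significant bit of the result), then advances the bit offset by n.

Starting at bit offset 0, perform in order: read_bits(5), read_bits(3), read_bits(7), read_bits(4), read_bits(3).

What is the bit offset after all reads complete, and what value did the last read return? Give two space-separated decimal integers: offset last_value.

Read 1: bits[0:5] width=5 -> value=22 (bin 10110); offset now 5 = byte 0 bit 5; 19 bits remain
Read 2: bits[5:8] width=3 -> value=2 (bin 010); offset now 8 = byte 1 bit 0; 16 bits remain
Read 3: bits[8:15] width=7 -> value=114 (bin 1110010); offset now 15 = byte 1 bit 7; 9 bits remain
Read 4: bits[15:19] width=4 -> value=0 (bin 0000); offset now 19 = byte 2 bit 3; 5 bits remain
Read 5: bits[19:22] width=3 -> value=7 (bin 111); offset now 22 = byte 2 bit 6; 2 bits remain

Answer: 22 7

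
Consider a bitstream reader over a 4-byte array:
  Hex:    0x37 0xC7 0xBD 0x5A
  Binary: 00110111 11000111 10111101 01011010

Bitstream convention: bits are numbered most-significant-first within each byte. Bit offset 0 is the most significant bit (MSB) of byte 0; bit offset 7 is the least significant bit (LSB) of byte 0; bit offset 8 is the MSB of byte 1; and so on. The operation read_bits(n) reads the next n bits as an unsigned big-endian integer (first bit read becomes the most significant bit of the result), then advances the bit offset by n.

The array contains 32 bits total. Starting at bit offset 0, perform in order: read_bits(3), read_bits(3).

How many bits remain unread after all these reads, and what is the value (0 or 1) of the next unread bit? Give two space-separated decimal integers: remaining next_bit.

Answer: 26 1

Derivation:
Read 1: bits[0:3] width=3 -> value=1 (bin 001); offset now 3 = byte 0 bit 3; 29 bits remain
Read 2: bits[3:6] width=3 -> value=5 (bin 101); offset now 6 = byte 0 bit 6; 26 bits remain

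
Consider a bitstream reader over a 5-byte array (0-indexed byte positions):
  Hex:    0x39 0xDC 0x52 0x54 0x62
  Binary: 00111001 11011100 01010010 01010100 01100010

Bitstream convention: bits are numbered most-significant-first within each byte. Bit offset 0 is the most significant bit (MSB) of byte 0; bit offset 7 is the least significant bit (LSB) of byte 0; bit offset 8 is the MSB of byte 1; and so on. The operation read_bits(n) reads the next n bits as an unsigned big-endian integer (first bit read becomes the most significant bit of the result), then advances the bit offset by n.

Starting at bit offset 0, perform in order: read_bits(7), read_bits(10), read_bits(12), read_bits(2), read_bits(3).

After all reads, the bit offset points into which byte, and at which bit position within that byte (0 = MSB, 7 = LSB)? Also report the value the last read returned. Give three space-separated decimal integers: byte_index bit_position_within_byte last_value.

Read 1: bits[0:7] width=7 -> value=28 (bin 0011100); offset now 7 = byte 0 bit 7; 33 bits remain
Read 2: bits[7:17] width=10 -> value=952 (bin 1110111000); offset now 17 = byte 2 bit 1; 23 bits remain
Read 3: bits[17:29] width=12 -> value=2634 (bin 101001001010); offset now 29 = byte 3 bit 5; 11 bits remain
Read 4: bits[29:31] width=2 -> value=2 (bin 10); offset now 31 = byte 3 bit 7; 9 bits remain
Read 5: bits[31:34] width=3 -> value=1 (bin 001); offset now 34 = byte 4 bit 2; 6 bits remain

Answer: 4 2 1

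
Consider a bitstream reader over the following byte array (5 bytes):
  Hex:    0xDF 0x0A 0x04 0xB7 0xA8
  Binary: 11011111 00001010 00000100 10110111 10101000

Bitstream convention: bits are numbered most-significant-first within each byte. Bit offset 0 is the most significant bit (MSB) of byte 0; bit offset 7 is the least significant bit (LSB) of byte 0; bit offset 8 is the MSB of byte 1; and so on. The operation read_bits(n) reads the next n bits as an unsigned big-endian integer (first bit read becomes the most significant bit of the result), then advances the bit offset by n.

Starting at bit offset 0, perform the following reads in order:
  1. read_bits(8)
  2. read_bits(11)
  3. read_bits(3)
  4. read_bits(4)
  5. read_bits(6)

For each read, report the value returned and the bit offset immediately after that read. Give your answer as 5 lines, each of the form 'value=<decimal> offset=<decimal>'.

Read 1: bits[0:8] width=8 -> value=223 (bin 11011111); offset now 8 = byte 1 bit 0; 32 bits remain
Read 2: bits[8:19] width=11 -> value=80 (bin 00001010000); offset now 19 = byte 2 bit 3; 21 bits remain
Read 3: bits[19:22] width=3 -> value=1 (bin 001); offset now 22 = byte 2 bit 6; 18 bits remain
Read 4: bits[22:26] width=4 -> value=2 (bin 0010); offset now 26 = byte 3 bit 2; 14 bits remain
Read 5: bits[26:32] width=6 -> value=55 (bin 110111); offset now 32 = byte 4 bit 0; 8 bits remain

Answer: value=223 offset=8
value=80 offset=19
value=1 offset=22
value=2 offset=26
value=55 offset=32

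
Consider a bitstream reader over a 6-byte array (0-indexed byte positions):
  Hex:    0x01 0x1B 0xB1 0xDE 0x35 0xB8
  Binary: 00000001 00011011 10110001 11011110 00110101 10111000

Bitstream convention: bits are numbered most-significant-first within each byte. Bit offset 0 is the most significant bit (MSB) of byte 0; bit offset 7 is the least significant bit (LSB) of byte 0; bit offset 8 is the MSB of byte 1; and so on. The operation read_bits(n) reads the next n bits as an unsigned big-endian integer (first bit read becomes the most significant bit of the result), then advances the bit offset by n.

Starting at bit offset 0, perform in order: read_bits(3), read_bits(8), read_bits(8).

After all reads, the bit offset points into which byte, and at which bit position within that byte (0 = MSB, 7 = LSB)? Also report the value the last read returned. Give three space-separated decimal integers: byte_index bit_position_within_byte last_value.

Read 1: bits[0:3] width=3 -> value=0 (bin 000); offset now 3 = byte 0 bit 3; 45 bits remain
Read 2: bits[3:11] width=8 -> value=8 (bin 00001000); offset now 11 = byte 1 bit 3; 37 bits remain
Read 3: bits[11:19] width=8 -> value=221 (bin 11011101); offset now 19 = byte 2 bit 3; 29 bits remain

Answer: 2 3 221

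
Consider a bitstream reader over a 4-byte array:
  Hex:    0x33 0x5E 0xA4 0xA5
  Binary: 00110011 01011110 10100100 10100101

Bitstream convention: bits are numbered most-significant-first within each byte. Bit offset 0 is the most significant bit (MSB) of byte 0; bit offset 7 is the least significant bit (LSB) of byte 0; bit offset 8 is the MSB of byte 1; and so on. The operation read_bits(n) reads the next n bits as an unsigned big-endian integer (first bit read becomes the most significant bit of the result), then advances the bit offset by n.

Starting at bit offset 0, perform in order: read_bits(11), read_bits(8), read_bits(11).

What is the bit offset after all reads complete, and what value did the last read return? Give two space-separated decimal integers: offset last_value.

Answer: 30 297

Derivation:
Read 1: bits[0:11] width=11 -> value=410 (bin 00110011010); offset now 11 = byte 1 bit 3; 21 bits remain
Read 2: bits[11:19] width=8 -> value=245 (bin 11110101); offset now 19 = byte 2 bit 3; 13 bits remain
Read 3: bits[19:30] width=11 -> value=297 (bin 00100101001); offset now 30 = byte 3 bit 6; 2 bits remain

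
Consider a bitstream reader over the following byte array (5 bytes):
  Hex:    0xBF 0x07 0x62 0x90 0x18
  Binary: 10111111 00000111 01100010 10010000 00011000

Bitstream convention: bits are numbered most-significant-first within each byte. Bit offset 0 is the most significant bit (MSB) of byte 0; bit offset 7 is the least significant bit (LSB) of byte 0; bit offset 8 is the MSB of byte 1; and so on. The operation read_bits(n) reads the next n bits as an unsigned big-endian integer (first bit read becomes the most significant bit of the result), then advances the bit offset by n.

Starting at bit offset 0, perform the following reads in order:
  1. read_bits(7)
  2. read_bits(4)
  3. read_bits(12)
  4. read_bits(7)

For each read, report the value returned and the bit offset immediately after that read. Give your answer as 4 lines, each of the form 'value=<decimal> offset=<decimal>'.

Answer: value=95 offset=7
value=8 offset=11
value=945 offset=23
value=36 offset=30

Derivation:
Read 1: bits[0:7] width=7 -> value=95 (bin 1011111); offset now 7 = byte 0 bit 7; 33 bits remain
Read 2: bits[7:11] width=4 -> value=8 (bin 1000); offset now 11 = byte 1 bit 3; 29 bits remain
Read 3: bits[11:23] width=12 -> value=945 (bin 001110110001); offset now 23 = byte 2 bit 7; 17 bits remain
Read 4: bits[23:30] width=7 -> value=36 (bin 0100100); offset now 30 = byte 3 bit 6; 10 bits remain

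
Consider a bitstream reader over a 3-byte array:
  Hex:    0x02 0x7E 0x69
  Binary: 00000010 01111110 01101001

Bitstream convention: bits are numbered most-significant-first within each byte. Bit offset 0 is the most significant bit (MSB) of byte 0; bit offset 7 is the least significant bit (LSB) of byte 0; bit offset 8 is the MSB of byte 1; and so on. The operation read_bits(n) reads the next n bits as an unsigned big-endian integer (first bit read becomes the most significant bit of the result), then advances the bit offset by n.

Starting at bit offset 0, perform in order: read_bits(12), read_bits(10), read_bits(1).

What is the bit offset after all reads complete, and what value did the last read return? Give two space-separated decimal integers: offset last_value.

Answer: 23 0

Derivation:
Read 1: bits[0:12] width=12 -> value=39 (bin 000000100111); offset now 12 = byte 1 bit 4; 12 bits remain
Read 2: bits[12:22] width=10 -> value=922 (bin 1110011010); offset now 22 = byte 2 bit 6; 2 bits remain
Read 3: bits[22:23] width=1 -> value=0 (bin 0); offset now 23 = byte 2 bit 7; 1 bits remain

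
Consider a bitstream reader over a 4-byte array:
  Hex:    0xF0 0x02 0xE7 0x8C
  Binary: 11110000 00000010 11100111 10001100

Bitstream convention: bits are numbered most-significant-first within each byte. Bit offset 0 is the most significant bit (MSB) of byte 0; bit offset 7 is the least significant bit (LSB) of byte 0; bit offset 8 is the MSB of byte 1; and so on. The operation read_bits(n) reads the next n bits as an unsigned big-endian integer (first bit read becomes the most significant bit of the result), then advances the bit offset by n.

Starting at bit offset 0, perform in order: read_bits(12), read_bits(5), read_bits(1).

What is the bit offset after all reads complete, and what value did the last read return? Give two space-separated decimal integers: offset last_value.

Read 1: bits[0:12] width=12 -> value=3840 (bin 111100000000); offset now 12 = byte 1 bit 4; 20 bits remain
Read 2: bits[12:17] width=5 -> value=5 (bin 00101); offset now 17 = byte 2 bit 1; 15 bits remain
Read 3: bits[17:18] width=1 -> value=1 (bin 1); offset now 18 = byte 2 bit 2; 14 bits remain

Answer: 18 1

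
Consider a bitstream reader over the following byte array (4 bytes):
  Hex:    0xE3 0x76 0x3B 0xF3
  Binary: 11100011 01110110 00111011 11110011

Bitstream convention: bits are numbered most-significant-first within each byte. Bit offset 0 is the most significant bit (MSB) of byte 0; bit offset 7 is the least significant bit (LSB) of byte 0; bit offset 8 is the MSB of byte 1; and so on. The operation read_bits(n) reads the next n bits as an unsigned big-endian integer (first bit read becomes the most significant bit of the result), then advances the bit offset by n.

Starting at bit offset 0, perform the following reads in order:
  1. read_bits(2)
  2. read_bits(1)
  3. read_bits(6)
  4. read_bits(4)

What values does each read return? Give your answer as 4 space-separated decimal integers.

Answer: 3 1 6 14

Derivation:
Read 1: bits[0:2] width=2 -> value=3 (bin 11); offset now 2 = byte 0 bit 2; 30 bits remain
Read 2: bits[2:3] width=1 -> value=1 (bin 1); offset now 3 = byte 0 bit 3; 29 bits remain
Read 3: bits[3:9] width=6 -> value=6 (bin 000110); offset now 9 = byte 1 bit 1; 23 bits remain
Read 4: bits[9:13] width=4 -> value=14 (bin 1110); offset now 13 = byte 1 bit 5; 19 bits remain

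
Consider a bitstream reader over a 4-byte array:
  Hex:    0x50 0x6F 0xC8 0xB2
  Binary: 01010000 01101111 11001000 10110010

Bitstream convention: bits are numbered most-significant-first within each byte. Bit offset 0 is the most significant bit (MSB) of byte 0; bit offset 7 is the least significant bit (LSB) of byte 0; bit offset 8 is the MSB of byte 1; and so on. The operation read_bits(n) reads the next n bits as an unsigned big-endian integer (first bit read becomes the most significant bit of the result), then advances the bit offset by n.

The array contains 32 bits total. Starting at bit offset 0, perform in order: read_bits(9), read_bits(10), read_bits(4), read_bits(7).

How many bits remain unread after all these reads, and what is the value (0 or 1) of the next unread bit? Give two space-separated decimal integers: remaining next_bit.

Read 1: bits[0:9] width=9 -> value=160 (bin 010100000); offset now 9 = byte 1 bit 1; 23 bits remain
Read 2: bits[9:19] width=10 -> value=894 (bin 1101111110); offset now 19 = byte 2 bit 3; 13 bits remain
Read 3: bits[19:23] width=4 -> value=4 (bin 0100); offset now 23 = byte 2 bit 7; 9 bits remain
Read 4: bits[23:30] width=7 -> value=44 (bin 0101100); offset now 30 = byte 3 bit 6; 2 bits remain

Answer: 2 1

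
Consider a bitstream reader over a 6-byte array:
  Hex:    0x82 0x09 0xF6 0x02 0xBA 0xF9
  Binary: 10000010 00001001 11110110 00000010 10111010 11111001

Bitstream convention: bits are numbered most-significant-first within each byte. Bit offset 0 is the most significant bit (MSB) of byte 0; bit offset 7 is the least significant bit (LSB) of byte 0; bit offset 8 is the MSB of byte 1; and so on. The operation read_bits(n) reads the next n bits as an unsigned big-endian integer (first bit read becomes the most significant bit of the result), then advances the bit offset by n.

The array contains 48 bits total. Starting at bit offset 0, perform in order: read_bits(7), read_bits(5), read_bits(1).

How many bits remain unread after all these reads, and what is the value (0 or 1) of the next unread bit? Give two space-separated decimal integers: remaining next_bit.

Read 1: bits[0:7] width=7 -> value=65 (bin 1000001); offset now 7 = byte 0 bit 7; 41 bits remain
Read 2: bits[7:12] width=5 -> value=0 (bin 00000); offset now 12 = byte 1 bit 4; 36 bits remain
Read 3: bits[12:13] width=1 -> value=1 (bin 1); offset now 13 = byte 1 bit 5; 35 bits remain

Answer: 35 0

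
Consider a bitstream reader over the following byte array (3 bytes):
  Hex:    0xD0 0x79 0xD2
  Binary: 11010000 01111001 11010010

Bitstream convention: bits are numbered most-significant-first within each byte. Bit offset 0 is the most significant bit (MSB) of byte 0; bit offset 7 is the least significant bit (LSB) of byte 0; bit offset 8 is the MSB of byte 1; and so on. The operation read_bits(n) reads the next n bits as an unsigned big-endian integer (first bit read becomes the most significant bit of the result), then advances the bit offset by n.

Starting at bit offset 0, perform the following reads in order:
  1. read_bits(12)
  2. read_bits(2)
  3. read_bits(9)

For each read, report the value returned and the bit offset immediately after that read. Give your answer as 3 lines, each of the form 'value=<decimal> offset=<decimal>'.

Read 1: bits[0:12] width=12 -> value=3335 (bin 110100000111); offset now 12 = byte 1 bit 4; 12 bits remain
Read 2: bits[12:14] width=2 -> value=2 (bin 10); offset now 14 = byte 1 bit 6; 10 bits remain
Read 3: bits[14:23] width=9 -> value=233 (bin 011101001); offset now 23 = byte 2 bit 7; 1 bits remain

Answer: value=3335 offset=12
value=2 offset=14
value=233 offset=23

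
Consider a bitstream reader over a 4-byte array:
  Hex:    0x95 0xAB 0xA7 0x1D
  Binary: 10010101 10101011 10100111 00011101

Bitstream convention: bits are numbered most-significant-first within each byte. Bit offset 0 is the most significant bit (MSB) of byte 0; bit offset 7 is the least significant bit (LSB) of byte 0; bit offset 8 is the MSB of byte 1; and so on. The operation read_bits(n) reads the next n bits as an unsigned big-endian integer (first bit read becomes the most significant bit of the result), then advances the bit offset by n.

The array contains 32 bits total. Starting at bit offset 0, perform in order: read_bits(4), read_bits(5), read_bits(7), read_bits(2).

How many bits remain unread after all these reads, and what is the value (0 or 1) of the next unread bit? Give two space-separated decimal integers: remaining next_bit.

Answer: 14 1

Derivation:
Read 1: bits[0:4] width=4 -> value=9 (bin 1001); offset now 4 = byte 0 bit 4; 28 bits remain
Read 2: bits[4:9] width=5 -> value=11 (bin 01011); offset now 9 = byte 1 bit 1; 23 bits remain
Read 3: bits[9:16] width=7 -> value=43 (bin 0101011); offset now 16 = byte 2 bit 0; 16 bits remain
Read 4: bits[16:18] width=2 -> value=2 (bin 10); offset now 18 = byte 2 bit 2; 14 bits remain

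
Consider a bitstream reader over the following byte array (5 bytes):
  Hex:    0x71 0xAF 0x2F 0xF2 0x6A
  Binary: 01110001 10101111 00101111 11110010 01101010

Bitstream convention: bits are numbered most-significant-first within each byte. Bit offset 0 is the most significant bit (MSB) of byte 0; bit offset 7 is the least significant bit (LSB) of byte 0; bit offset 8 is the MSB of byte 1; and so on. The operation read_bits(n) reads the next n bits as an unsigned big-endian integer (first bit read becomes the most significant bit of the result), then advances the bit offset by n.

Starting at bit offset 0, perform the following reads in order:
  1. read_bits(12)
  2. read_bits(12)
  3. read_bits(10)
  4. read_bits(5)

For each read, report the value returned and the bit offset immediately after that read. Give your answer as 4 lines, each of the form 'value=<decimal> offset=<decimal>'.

Read 1: bits[0:12] width=12 -> value=1818 (bin 011100011010); offset now 12 = byte 1 bit 4; 28 bits remain
Read 2: bits[12:24] width=12 -> value=3887 (bin 111100101111); offset now 24 = byte 3 bit 0; 16 bits remain
Read 3: bits[24:34] width=10 -> value=969 (bin 1111001001); offset now 34 = byte 4 bit 2; 6 bits remain
Read 4: bits[34:39] width=5 -> value=21 (bin 10101); offset now 39 = byte 4 bit 7; 1 bits remain

Answer: value=1818 offset=12
value=3887 offset=24
value=969 offset=34
value=21 offset=39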